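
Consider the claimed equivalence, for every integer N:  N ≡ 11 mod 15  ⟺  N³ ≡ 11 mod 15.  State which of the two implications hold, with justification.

Both directions hold.

(⟹) Suppose N ≡ 11 mod 15. Write N = 15j + 11. Then (15j + 11)³ = 3375j³ + 7425j² + 5445j + 1331 = 15(225j³ + 495j² + 363j + 88) + 11, so N³ ≡ 11 (mod 15).

(⟸) Conversely, suppose N³ ≡ 11 (mod 15). The only residue r in {0, …, 14} with r³ ≡ 11 (mod 15) is r = 11, so N ≡ 11 (mod 15).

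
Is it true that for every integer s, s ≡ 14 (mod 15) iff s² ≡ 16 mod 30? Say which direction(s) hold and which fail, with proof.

Neither direction holds.

[⇒] This fails: take s = 29. Then 29 ≡ 14 (mod 15), but 29² = 841 ≡ 1 (mod 30), not 16.

[⇐] This fails: take s = 4. Then 4² = 16 ≡ 16 (mod 30), yet 4 ≡ 4 (mod 15), not 14.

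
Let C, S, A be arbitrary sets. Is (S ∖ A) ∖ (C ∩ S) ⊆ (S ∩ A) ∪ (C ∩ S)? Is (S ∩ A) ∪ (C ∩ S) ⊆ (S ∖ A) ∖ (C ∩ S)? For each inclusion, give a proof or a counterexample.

(⊆) This inclusion fails. Take C = ∅, S = {1}, A = ∅; then 1 ∈ (S ∖ A) ∖ (C ∩ S) but 1 ∉ (S ∩ A) ∪ (C ∩ S).

(⊇) This inclusion fails. Take C = {1}, S = {1}, A = ∅; then 1 ∈ (S ∩ A) ∪ (C ∩ S) but 1 ∉ (S ∖ A) ∖ (C ∩ S).

(⊆) fails and (⊇) fails.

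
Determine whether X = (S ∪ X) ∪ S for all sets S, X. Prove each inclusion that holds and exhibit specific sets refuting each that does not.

(⊆) holds; (⊇) fails.

(⊆) Let x ∈ X. Then either x ∈ X and x ∉ S; or x ∈ S ∩ X. In each case x ∈ (S ∪ X) ∪ S, so X ⊆ (S ∪ X) ∪ S.

(⊇) This inclusion fails. Take S = {1}, X = ∅; then 1 ∈ (S ∪ X) ∪ S but 1 ∉ X.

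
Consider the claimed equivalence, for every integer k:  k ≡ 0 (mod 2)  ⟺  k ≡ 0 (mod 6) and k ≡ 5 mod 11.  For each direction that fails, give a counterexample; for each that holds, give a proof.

The forward direction fails; the converse holds.

Forward direction. This fails: k = 0 gives 0 ≡ 0 (mod 2) but 0 ≡ 0 (mod 11), so the conjunction on the right does not hold.

Converse. If k ≡ 0 (mod 6) and k ≡ 5 (mod 11), then by the Chinese remainder theorem k ≡ 60 (mod 66). Since 60 ≡ 0 (mod 2) and 2 ∣ 66, we get k ≡ 0 (mod 2).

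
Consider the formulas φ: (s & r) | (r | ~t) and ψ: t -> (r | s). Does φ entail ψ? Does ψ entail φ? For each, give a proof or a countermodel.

(→) Assume the antecedent. If t is true, the antecedent forces (t = T, r = T, s = F) or (t = T, r = T, s = T), and t -> (r | s) holds there. If t is false, t -> (r | s) reduces to true regardless of the other variables. Either way t -> (r | s) holds.

(←) This fails. Under t = T, r = F, s = T, the left side is false but the right side is true.

(⇒) holds; (⇐) fails.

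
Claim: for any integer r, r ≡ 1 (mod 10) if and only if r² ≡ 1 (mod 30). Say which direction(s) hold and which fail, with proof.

[⇒] This fails: take r = 21. Then 21 ≡ 1 (mod 10), but 21² = 441 ≡ 21 (mod 30), not 1.

[⇐] This fails: take r = 19. Then 19² = 361 ≡ 1 (mod 30), yet 19 ≡ 9 (mod 10), not 1.

Neither implication holds.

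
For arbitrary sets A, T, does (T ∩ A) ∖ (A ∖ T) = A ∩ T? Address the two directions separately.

(⟸) Let x ∈ A ∩ T. Then x ∈ A ∩ T, from which x ∈ (T ∩ A) ∖ (A ∖ T).

(⟹) Let x ∈ (T ∩ A) ∖ (A ∖ T). Then x ∈ A ∩ T, from which x ∈ A ∩ T.

Both inclusions hold; the sets are equal.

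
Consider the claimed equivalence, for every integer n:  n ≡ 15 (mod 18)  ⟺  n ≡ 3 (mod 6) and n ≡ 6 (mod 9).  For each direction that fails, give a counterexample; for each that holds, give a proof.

Both implications hold.

(⟹) Suppose n ≡ 15 (mod 18); write n = 18j + 15. Since 6 ∣ 18, reducing mod 6 gives n ≡ 15 ≡ 3 (mod 6); since 9 ∣ 18, reducing mod 9 gives n ≡ 15 ≡ 6 (mod 9).

(⟸) Conversely, if n ≡ 3 (mod 6) and n ≡ 6 (mod 9), then by the Chinese remainder theorem n ≡ 15 (mod 18). This is exactly n ≡ 15 (mod 18).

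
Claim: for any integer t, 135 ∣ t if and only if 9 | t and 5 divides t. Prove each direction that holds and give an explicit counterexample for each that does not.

Not equivalent: only (⇒) holds.

(⇐) This fails: take t = 45. Both 9 ∣ 45 and 5 ∣ 45, yet 45 is not a multiple of 135 (since 45 = 0·135 + 45), so 135 ∤ 45.

(⇒) If 135 ∣ t, write t = 135q. Since 135 = 15·9, t = 9·(15q), so 9 ∣ t; and since 135 = 27·5, t = 5·(27q), so 5 ∣ t.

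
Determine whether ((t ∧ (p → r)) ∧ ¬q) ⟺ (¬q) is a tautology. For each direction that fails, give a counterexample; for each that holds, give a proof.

Converse. This fails. Under t = F, p = F, r = F, q = F, the left side is false but the right side is true.

Forward direction. Assume the antecedent. If p is true, the antecedent forces (t = T, p = T, r = T, q = F), and ¬q holds there. If p is false, the antecedent forces (t = T, p = F, r = F, q = F) or (t = T, p = F, r = T, q = F), and ¬q holds there. Either way ¬q holds.

Not equivalent: only (⇒) holds.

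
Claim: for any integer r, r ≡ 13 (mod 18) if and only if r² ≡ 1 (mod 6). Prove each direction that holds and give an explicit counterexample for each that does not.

Not equivalent: only (⇒) holds.

[⇐] This fails: take r = 1. Then 1² = 1 ≡ 1 (mod 6), yet 1 ≡ 1 (mod 18), not 13.

[⇒] Suppose r ≡ 13 (mod 18). Then r² ≡ 13² = 169 (mod 18), and since 6 ∣ 18, also r² ≡ 1 (mod 6).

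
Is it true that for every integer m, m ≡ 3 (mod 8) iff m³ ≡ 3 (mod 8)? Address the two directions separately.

Converse. Suppose m³ ≡ 3 (mod 8). The only residue r in {0, …, 7} with r³ ≡ 3 (mod 8) is r = 3, so m ≡ 3 (mod 8).

Forward direction. Suppose m ≡ 3 (mod 8). Write m = 8j + 3. Then (8j + 3)³ = 512j³ + 576j² + 216j + 27 = 8(64j³ + 72j² + 27j + 3) + 3, so m³ ≡ 3 (mod 8).

Both implications hold.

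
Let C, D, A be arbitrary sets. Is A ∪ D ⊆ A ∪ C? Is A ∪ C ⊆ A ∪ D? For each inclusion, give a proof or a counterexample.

Forward inclusion. This inclusion fails. Take C = ∅, D = {1}, A = ∅; then 1 ∈ A ∪ D but 1 ∉ A ∪ C.

Reverse inclusion. This inclusion fails. Take C = {1}, D = ∅, A = ∅; then 1 ∈ A ∪ C but 1 ∉ A ∪ D.

(⊆) fails and (⊇) fails.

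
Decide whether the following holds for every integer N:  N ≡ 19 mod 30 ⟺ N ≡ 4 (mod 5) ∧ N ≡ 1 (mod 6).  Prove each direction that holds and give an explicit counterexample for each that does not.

Equivalent; both directions hold.

[⇒] Suppose N ≡ 19 (mod 30); write N = 30j + 19. Since 5 ∣ 30, reducing mod 5 gives N ≡ 19 ≡ 4 (mod 5); since 6 ∣ 30, reducing mod 6 gives N ≡ 19 ≡ 1 (mod 6).

[⇐] Conversely, if N ≡ 4 (mod 5) and N ≡ 1 (mod 6), then by the Chinese remainder theorem N ≡ 19 (mod 30). This is exactly N ≡ 19 (mod 30).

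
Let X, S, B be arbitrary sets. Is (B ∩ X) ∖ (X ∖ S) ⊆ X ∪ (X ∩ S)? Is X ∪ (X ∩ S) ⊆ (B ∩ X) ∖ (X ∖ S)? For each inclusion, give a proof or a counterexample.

(⊆) holds; (⊇) fails.

(⟹) Let x ∈ (B ∩ X) ∖ (X ∖ S). Then x ∈ X ∩ S ∩ B, from which x ∈ X ∪ (X ∩ S).

(⟸) This inclusion fails. Take X = {1}, S = ∅, B = ∅; then 1 ∈ X ∪ (X ∩ S) but 1 ∉ (B ∩ X) ∖ (X ∖ S).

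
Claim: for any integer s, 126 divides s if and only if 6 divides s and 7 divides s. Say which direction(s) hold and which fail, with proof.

[⇒] If 126 ∣ s, write s = 126q. Since 126 = 21·6, s = 6·(21q), so 6 ∣ s; and since 126 = 18·7, s = 7·(18q), so 7 ∣ s.

[⇐] This fails: take s = 42. Both 6 ∣ 42 and 7 ∣ 42, yet 42 is not a multiple of 126 (since 42 = 0·126 + 42), so 126 ∤ 42.

Not equivalent: only (⇒) holds.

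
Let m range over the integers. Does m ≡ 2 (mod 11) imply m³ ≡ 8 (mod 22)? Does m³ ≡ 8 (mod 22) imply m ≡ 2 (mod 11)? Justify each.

Only the converse holds.

[⇒] This fails: take m = 13. Then 13 ≡ 2 (mod 11), but 13³ = 2197 ≡ 19 (mod 22), not 8.

[⇐] Conversely, the residues r modulo 22 with r³ ≡ 8 (mod 22) are exactly {2}, and each is ≡ 2 (mod 11).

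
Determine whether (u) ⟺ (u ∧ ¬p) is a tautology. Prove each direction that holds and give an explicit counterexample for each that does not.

The forward direction fails; the converse holds.

(⟹) This fails. Under p = T, u = T, the left side is true but the right side is false.

(⟸) Assume the antecedent. If p is true, the antecedent cannot hold. If p is false, the antecedent forces (p = F, u = T), and u holds there. Either way u holds.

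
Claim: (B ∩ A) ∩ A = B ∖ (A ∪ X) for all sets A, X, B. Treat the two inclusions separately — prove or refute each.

Both inclusions fail.

Forward inclusion. This inclusion fails. Take A = {1}, X = ∅, B = {1}; then 1 ∈ (B ∩ A) ∩ A but 1 ∉ B ∖ (A ∪ X).

Reverse inclusion. This inclusion fails. Take A = ∅, X = ∅, B = {1}; then 1 ∈ B ∖ (A ∪ X) but 1 ∉ (B ∩ A) ∩ A.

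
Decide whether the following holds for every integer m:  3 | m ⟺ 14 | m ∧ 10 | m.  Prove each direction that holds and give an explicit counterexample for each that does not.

Both directions fail.

(→) This fails: take m = 3. Certainly 3 ∣ 3, but 14 ∤ 3.

(←) This fails: take m = 70. Both 14 ∣ 70 and 10 ∣ 70, yet 70 is not a multiple of 3 (since 70 = 23·3 + 1), so 3 ∤ 70.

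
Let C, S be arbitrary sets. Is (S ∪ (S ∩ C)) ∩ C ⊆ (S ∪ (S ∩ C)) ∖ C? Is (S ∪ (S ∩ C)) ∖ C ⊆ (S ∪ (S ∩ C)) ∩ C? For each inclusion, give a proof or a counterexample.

Forward inclusion. This inclusion fails. Take C = {1}, S = {1}; then 1 ∈ (S ∪ (S ∩ C)) ∩ C but 1 ∉ (S ∪ (S ∩ C)) ∖ C.

Reverse inclusion. This inclusion fails. Take C = ∅, S = {1}; then 1 ∈ (S ∪ (S ∩ C)) ∖ C but 1 ∉ (S ∪ (S ∩ C)) ∩ C.

Neither inclusion holds.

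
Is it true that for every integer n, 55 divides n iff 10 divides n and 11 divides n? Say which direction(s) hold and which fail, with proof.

[⇒] This fails: take n = 55. Certainly 55 ∣ 55, but 10 ∤ 55.

[⇐] Suppose 10 ∣ n and 11 ∣ n. Any common multiple of 10 and 11 is a multiple of their lcm; here gcd(10, 11) = 1, so lcm(10, 11) = 10·11 = 110, so 110 ∣ n. Since 55 ∣ 110, it follows that 55 ∣ n.

(⇒) fails; (⇐) holds.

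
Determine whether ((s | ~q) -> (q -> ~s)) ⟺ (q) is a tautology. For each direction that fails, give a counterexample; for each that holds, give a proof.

Neither direction holds.

[⇒] This fails. Under q = F, s = F, the left side is true but the right side is false.

[⇐] This fails. Under q = T, s = T, the left side is false but the right side is true.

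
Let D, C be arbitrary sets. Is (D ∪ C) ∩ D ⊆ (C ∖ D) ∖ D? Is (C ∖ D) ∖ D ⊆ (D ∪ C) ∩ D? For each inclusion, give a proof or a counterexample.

Forward inclusion. This inclusion fails. Take D = {1}, C = ∅; then 1 ∈ (D ∪ C) ∩ D but 1 ∉ (C ∖ D) ∖ D.

Reverse inclusion. This inclusion fails. Take D = ∅, C = {1}; then 1 ∈ (C ∖ D) ∖ D but 1 ∉ (D ∪ C) ∩ D.

Neither inclusion holds.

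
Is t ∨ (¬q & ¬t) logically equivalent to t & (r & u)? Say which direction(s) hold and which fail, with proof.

Only the reverse direction holds.

(⟹) This fails. Under q = F, r = F, u = F, t = F, the left side is true but the right side is false.

(⟸) Assume the antecedent. If q is true, the antecedent forces (q = T, r = T, u = T, t = T), and t ∨ (¬q & ¬t) holds there. If q is false, t ∨ (¬q & ¬t) reduces to true regardless of the other variables. Either way t ∨ (¬q & ¬t) holds.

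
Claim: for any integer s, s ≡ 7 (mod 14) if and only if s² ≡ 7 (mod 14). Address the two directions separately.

Equivalent; both directions hold.

(⇒) Suppose s ≡ 7 (mod 14). Write s = 14j + 7. Then (14j + 7)² = 196j² + 196j + 49 = 14(14j² + 14j + 3) + 7, so s² ≡ 7 (mod 14).

(⇐) Conversely, suppose s² ≡ 7 (mod 14). The only residue r in {0, …, 13} with r² ≡ 7 (mod 14) is r = 7, so s ≡ 7 (mod 14).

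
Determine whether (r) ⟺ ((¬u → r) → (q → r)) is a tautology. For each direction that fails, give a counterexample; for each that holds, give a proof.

The forward direction holds; the converse fails.

(⟸) This fails. Under q = F, u = F, r = F, the left side is false but the right side is true.

(⟹) Assume the antecedent. If q is true, the antecedent forces (q = T, u = F, r = T) or (q = T, u = T, r = T), and (¬u → r) → (q → r) holds there. If q is false, (¬u → r) → (q → r) reduces to true regardless of the other variables. Either way (¬u → r) → (q → r) holds.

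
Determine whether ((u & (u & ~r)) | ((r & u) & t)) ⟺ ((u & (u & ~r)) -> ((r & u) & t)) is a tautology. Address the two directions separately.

[⇒] This fails. Under r = F, u = T, t = F, the left side is true but the right side is false.

[⇐] This fails. Under r = F, u = F, t = F, the left side is false but the right side is true.

(⇒) fails and (⇐) fails.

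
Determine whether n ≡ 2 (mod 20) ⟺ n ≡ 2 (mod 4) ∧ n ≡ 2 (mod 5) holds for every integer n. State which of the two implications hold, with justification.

Both directions hold.

[⇒] Suppose n ≡ 2 (mod 20); write n = 20j + 2. Since 4 ∣ 20, reducing mod 4 gives n ≡ 2 (mod 4); since 5 ∣ 20, reducing mod 5 gives n ≡ 2 (mod 5).

[⇐] Conversely, if n ≡ 2 (mod 4) and n ≡ 2 (mod 5), then by the Chinese remainder theorem n ≡ 2 (mod 20). This is exactly n ≡ 2 (mod 20).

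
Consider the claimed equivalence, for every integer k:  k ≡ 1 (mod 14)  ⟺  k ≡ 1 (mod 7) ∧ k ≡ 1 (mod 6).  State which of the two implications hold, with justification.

(⇐) If k ≡ 1 (mod 7) and k ≡ 1 (mod 6), then by the Chinese remainder theorem k ≡ 1 (mod 42). Since 1 ≡ 1 (mod 14) and 14 ∣ 42, we get k ≡ 1 (mod 14).

(⇒) This fails: k = 29 gives 29 ≡ 1 (mod 14) but 29 ≡ 5 (mod 6), so the conjunction on the right does not hold.

(⇒) fails; (⇐) holds.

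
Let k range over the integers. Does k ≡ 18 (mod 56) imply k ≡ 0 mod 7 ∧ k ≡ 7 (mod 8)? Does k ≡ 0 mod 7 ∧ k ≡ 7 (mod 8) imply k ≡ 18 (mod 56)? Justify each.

[⇒] This fails: k = 18 gives 18 ≡ 18 (mod 56) but 18 ≡ 4 (mod 7), so the conjunction on the right does not hold.

[⇐] This fails: k = 7 satisfies both congruences on the right (7 ≡ 0 mod 7 and 7 ≡ 7 mod 8) yet 7 ≡ 7 (mod 56), not 18.

Both directions fail.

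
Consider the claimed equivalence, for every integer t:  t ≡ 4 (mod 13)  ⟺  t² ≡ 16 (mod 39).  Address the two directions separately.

[⇒] This fails: take t = 30. Then 30 ≡ 4 (mod 13), but 30² = 900 ≡ 3 (mod 39), not 16.

[⇐] This fails: take t = 22. Then 22² = 484 ≡ 16 (mod 39), yet 22 ≡ 9 (mod 13), not 4.

Neither implication holds.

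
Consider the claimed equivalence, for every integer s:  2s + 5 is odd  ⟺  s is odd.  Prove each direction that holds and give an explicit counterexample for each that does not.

(⟹) This fails: take s = 0. Then 2s + 5 = 5, which is odd, yet s = 0 is even, not odd.

(⟸) Suppose s is odd. Since 2 is even, 2s is even for every s, so 2s + 5 has the same parity as 5, which is odd. Hence 2s + 5 is odd.

The forward direction fails; the converse holds.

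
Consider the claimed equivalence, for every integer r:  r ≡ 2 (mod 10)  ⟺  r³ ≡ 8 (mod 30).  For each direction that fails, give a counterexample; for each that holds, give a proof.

(⟹) This fails: take r = 12. Then 12 ≡ 2 (mod 10), but 12³ = 1728 ≡ 18 (mod 30), not 8.

(⟸) Conversely, the residues r modulo 30 with r³ ≡ 8 (mod 30) are exactly {2}, and each is ≡ 2 (mod 10).

(⇒) fails; (⇐) holds.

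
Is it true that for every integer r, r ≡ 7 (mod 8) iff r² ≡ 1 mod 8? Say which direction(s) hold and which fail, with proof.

(→) Suppose r ≡ 7 (mod 8). Write r = 8j + 7. Then (8j + 7)² = 64j² + 112j + 49 = 8(8j² + 14j + 6) + 1, so r² ≡ 1 (mod 8).

(←) This fails: take r = 1. Then 1² = 1 ≡ 1 (mod 8), yet 1 ≡ 1 (mod 8), not 7.

Only the forward direction holds.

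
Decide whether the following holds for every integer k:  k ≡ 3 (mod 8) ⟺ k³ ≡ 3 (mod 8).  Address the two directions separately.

Equivalent; both directions hold.

Forward direction. Suppose k ≡ 3 (mod 8). Write k = 8j + 3. Then (8j + 3)³ = 512j³ + 576j² + 216j + 27 = 8(64j³ + 72j² + 27j + 3) + 3, so k³ ≡ 3 (mod 8).

Converse. For the converse, argue contrapositively. If k ≢ 3 (mod 8), then k is congruent to one of 0, 1, 2, 4, 5, 6, 7 modulo 8, and these give k³ ≡ 0, 1, 0, 0, 5, 0, 7 respectively — never 3.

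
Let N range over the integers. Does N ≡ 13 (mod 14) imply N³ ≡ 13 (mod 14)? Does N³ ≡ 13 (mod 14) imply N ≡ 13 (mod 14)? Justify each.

Not equivalent: only (⇒) holds.

(⟹) Suppose N ≡ 13 (mod 14). Write N = 14j + 13. Then (14j + 13)³ = 2744j³ + 7644j² + 7098j + 2197 = 14(196j³ + 546j² + 507j + 156) + 13, so N³ ≡ 13 (mod 14).

(⟸) This fails: take N = 3. Then 3³ = 27 ≡ 13 (mod 14), yet 3 ≡ 3 (mod 14), not 13.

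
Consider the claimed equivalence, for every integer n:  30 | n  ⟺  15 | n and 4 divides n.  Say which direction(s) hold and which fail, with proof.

Converse. Suppose 15 ∣ n and 4 ∣ n. Any common multiple of 15 and 4 is a multiple of their lcm; here gcd(15, 4) = 1, so lcm(15, 4) = 15·4 = 60, so 60 ∣ n. Since 30 ∣ 60, it follows that 30 ∣ n.

Forward direction. This fails: take n = 30. Certainly 30 ∣ 30, but 4 ∤ 30.

Only the converse holds.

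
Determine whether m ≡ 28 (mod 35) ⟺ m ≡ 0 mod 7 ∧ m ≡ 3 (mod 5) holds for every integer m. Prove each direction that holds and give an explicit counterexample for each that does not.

Both implications hold.

(→) Suppose m ≡ 28 (mod 35); write m = 35j + 28. Since 7 ∣ 35, reducing mod 7 gives m ≡ 28 ≡ 0 (mod 7); since 5 ∣ 35, reducing mod 5 gives m ≡ 28 ≡ 3 (mod 5).

(←) Conversely, if m ≡ 0 (mod 7) and m ≡ 3 (mod 5), then by the Chinese remainder theorem m ≡ 28 (mod 35). This is exactly m ≡ 28 (mod 35).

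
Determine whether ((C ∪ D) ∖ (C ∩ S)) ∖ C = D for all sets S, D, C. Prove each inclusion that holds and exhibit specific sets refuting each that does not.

Forward inclusion. Let x ∈ ((C ∪ D) ∖ (C ∩ S)) ∖ C. Then either x ∈ D and x ∉ S, C; or x ∈ S ∩ D and x ∉ C. In each case x ∈ D, so ((C ∪ D) ∖ (C ∩ S)) ∖ C ⊆ D.

Reverse inclusion. This inclusion fails. Take S = ∅, D = {1}, C = {1}; then 1 ∈ D but 1 ∉ ((C ∪ D) ∖ (C ∩ S)) ∖ C.

(⊆) holds; (⊇) fails.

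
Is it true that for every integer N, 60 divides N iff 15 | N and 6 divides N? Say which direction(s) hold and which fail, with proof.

(→) If 60 ∣ N, write N = 60q. Since 60 = 4·15, N = 15·(4q), so 15 ∣ N; and since 60 = 10·6, N = 6·(10q), so 6 ∣ N.

(←) This fails: take N = 30. Both 15 ∣ 30 and 6 ∣ 30, yet 30 is not a multiple of 60 (since 30 = 0·60 + 30), so 60 ∤ 30.

(⇒) holds; (⇐) fails.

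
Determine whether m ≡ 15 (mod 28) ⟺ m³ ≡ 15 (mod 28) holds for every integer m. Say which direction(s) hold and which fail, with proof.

Converse. This fails: take m = 11. Then 11³ = 1331 ≡ 15 (mod 28), yet 11 ≡ 11 (mod 28), not 15.

Forward direction. Suppose m ≡ 15 (mod 28). Write m = 28j + 15. Then (28j + 15)³ = 21952j³ + 35280j² + 18900j + 3375 = 28(784j³ + 1260j² + 675j + 120) + 15, so m³ ≡ 15 (mod 28).

(⇒) holds; (⇐) fails.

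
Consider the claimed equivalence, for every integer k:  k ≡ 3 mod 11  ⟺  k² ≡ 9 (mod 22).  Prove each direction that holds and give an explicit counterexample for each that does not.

Neither direction holds.

(⟹) This fails: take k = 14. Then 14 ≡ 3 (mod 11), but 14² = 196 ≡ 20 (mod 22), not 9.

(⟸) This fails: take k = 19. Then 19² = 361 ≡ 9 (mod 22), yet 19 ≡ 8 (mod 11), not 3.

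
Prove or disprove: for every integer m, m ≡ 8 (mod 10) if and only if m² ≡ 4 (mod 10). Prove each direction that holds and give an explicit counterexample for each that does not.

Forward direction. Suppose m ≡ 8 (mod 10). Write m = 10j + 8. Then (10j + 8)² = 100j² + 160j + 64 = 10(10j² + 16j + 6) + 4, so m² ≡ 4 (mod 10).

Converse. This fails: take m = 2. Then 2² = 4 ≡ 4 (mod 10), yet 2 ≡ 2 (mod 10), not 8.

(⇒) holds; (⇐) fails.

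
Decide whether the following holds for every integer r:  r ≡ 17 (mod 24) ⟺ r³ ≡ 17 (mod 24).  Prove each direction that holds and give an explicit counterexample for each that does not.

[⇒] Suppose r ≡ 17 (mod 24). Write r = 24j + 17. Then (24j + 17)³ = 13824j³ + 29376j² + 20808j + 4913 = 24(576j³ + 1224j² + 867j + 204) + 17, so r³ ≡ 17 (mod 24).

[⇐] Conversely, suppose r³ ≡ 17 (mod 24). The only residue r in {0, …, 23} with r³ ≡ 17 (mod 24) is r = 17, so r ≡ 17 (mod 24).

Both directions hold.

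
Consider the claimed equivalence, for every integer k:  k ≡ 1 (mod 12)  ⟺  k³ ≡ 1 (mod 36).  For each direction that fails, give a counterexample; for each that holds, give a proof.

Forward direction. Suppose k ≡ 1 (mod 12). Working modulo 36, k ∈ {1, 13, 25}; for each such r, r³ ≡ 1 (mod 36).

Converse. The residues r modulo 36 with r³ ≡ 1 (mod 36) are exactly {1, 13, 25}, and each is ≡ 1 (mod 12).

Equivalent; both directions hold.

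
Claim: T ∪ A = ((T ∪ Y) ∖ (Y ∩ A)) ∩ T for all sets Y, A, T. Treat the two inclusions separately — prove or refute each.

(⟹) This inclusion fails. Take Y = ∅, A = {1}, T = ∅; then 1 ∈ T ∪ A but 1 ∉ ((T ∪ Y) ∖ (Y ∩ A)) ∩ T.

(⟸) Let x ∈ ((T ∪ Y) ∖ (Y ∩ A)) ∩ T. Then either x ∈ T and x ∉ Y, A; or x ∈ Y ∩ T and x ∉ A; or x ∈ A ∩ T and x ∉ Y. In each case x ∈ T ∪ A, so ((T ∪ Y) ∖ (Y ∩ A)) ∩ T ⊆ T ∪ A.

The sets are not equal: only the reverse inclusion holds.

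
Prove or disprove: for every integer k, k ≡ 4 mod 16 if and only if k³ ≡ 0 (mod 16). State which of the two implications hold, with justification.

Not equivalent: only (⇒) holds.

(⟸) This fails: take k = 0. Then 0³ = 0 ≡ 0 (mod 16), yet 0 ≡ 0 (mod 16), not 4.

(⟹) Suppose k ≡ 4 mod 16. Write k = 16j + 4. Then (16j + 4)³ = 4096j³ + 3072j² + 768j + 64 = 16(256j³ + 192j² + 48j + 4) + 0, so k³ ≡ 0 (mod 16).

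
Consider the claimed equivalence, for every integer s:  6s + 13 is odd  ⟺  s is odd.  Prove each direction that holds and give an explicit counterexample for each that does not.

(→) This fails: take s = 0. Then 6s + 13 = 13, which is odd, yet s = 0 is even, not odd.

(←) Suppose s is odd. Since 6 is even, 6s is even for every s, so 6s + 13 has the same parity as 13, which is odd. Hence 6s + 13 is odd.

The forward direction fails; the converse holds.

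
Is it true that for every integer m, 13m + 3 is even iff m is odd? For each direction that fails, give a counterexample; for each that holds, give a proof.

Both implications hold.

[⇐] Suppose m is odd; write m = 2j + 1. Then 13m + 3 = 13·(2j + 1) + 3 = 2·13j + 16, which is even.

[⇒] Suppose 13m + 3 is even. Since 13 is odd, 13m and m have the same parity, so 13m + 3 ≡ m + 3 (mod 2). As 3 is odd, 13m + 3 is even exactly when m is odd. Thus m is odd.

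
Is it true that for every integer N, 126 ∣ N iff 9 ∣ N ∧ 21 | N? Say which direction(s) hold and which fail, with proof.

Not equivalent: only (⇒) holds.

(⇒) If 126 ∣ N, write N = 126q. Since 126 = 14·9, N = 9·(14q), so 9 ∣ N; and since 126 = 6·21, N = 21·(6q), so 21 ∣ N.

(⇐) This fails: take N = 63. Both 9 ∣ 63 and 21 ∣ 63, yet 63 is not a multiple of 126 (since 63 = 0·126 + 63), so 126 ∤ 63.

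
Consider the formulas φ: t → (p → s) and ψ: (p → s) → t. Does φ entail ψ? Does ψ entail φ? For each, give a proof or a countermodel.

(⇒) This fails. Under s = F, p = F, t = F, the left side is true but the right side is false.

(⇐) This fails. Under s = F, p = T, t = T, the left side is false but the right side is true.

Neither implication holds.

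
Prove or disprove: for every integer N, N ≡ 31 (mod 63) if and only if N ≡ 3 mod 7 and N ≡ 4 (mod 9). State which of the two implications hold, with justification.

Equivalent; both directions hold.

(→) Suppose N ≡ 31 (mod 63); write N = 63j + 31. Since 7 ∣ 63, reducing mod 7 gives N ≡ 31 ≡ 3 (mod 7); since 9 ∣ 63, reducing mod 9 gives N ≡ 31 ≡ 4 (mod 9).

(←) Conversely, if N ≡ 3 (mod 7) and N ≡ 4 (mod 9), then by the Chinese remainder theorem N ≡ 31 (mod 63). This is exactly N ≡ 31 (mod 63).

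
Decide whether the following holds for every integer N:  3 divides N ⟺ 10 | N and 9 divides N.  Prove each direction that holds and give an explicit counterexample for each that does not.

(⇒) This fails: take N = 3. Certainly 3 ∣ 3, but 10 ∤ 3.

(⇐) Suppose 10 ∣ N and 9 ∣ N. Any common multiple of 10 and 9 is a multiple of their lcm; here gcd(10, 9) = 1, so lcm(10, 9) = 10·9 = 90, so 90 ∣ N. Since 3 ∣ 90, it follows that 3 ∣ N.

(⇒) fails; (⇐) holds.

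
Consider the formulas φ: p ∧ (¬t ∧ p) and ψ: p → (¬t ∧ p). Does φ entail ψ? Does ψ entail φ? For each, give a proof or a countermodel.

(→) Assume the antecedent. If p is true, the antecedent forces (p = T, t = F), and p → (¬t ∧ p) holds there. If p is false, the antecedent cannot hold. Either way p → (¬t ∧ p) holds.

(←) This fails. Under p = F, t = F, the left side is false but the right side is true.

Only the forward implication holds.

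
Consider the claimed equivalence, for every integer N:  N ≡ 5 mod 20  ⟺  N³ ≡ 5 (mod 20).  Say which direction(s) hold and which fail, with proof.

Forward direction. Suppose N ≡ 5 mod 20. Write N = 20j + 5. Then (20j + 5)³ = 8000j³ + 6000j² + 1500j + 125 = 20(400j³ + 300j² + 75j + 6) + 5, so N³ ≡ 5 (mod 20).

Converse. Suppose N³ ≡ 5 (mod 20). The only residue r in {0, …, 19} with r³ ≡ 5 (mod 20) is r = 5, so N ≡ 5 (mod 20).

Both directions hold.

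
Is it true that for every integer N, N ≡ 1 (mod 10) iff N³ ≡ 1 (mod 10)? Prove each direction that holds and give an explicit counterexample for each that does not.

The biconditional holds.

(→) Suppose N ≡ 1 (mod 10). Write N = 10j + 1. Then (10j + 1)³ = 1000j³ + 300j² + 30j + 1 = 10(100j³ + 30j² + 3j) + 1, so N³ ≡ 1 (mod 10).

(←) Conversely, suppose N³ ≡ 1 (mod 10). The only residue r in {0, …, 9} with r³ ≡ 1 (mod 10) is r = 1, so N ≡ 1 (mod 10).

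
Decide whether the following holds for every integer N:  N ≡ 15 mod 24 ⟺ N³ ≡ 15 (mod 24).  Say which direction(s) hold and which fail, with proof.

The biconditional holds.

[⇒] Suppose N ≡ 15 mod 24. Write N = 24j + 15. Then (24j + 15)³ = 13824j³ + 25920j² + 16200j + 3375 = 24(576j³ + 1080j² + 675j + 140) + 15, so N³ ≡ 15 (mod 24).

[⇐] Conversely, suppose N³ ≡ 15 (mod 24). The only residue r in {0, …, 23} with r³ ≡ 15 (mod 24) is r = 15, so N ≡ 15 (mod 24).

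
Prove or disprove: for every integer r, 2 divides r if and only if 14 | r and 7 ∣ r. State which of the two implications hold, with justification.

(⇒) fails; (⇐) holds.

(⟹) This fails: take r = 2. Certainly 2 ∣ 2, but 14 ∤ 2.

(⟸) Suppose 14 ∣ r and 7 ∣ r. Any common multiple of 14 and 7 is a multiple of their lcm; here lcm(14, 7) = 14·7/gcd(14, 7) = 98/7 = 14, so 14 ∣ r. Since 2 ∣ 14, it follows that 2 ∣ r.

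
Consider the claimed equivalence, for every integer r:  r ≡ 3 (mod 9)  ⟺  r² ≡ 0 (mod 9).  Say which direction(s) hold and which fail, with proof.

(⟹) Suppose r ≡ 3 (mod 9). Write r = 9j + 3. Then (9j + 3)² = 81j² + 54j + 9 = 9(9j² + 6j + 1) + 0, so r² ≡ 0 (mod 9).

(⟸) This fails: take r = 0. Then 0² = 0 ≡ 0 (mod 9), yet 0 ≡ 0 (mod 9), not 3.

Only the forward direction holds.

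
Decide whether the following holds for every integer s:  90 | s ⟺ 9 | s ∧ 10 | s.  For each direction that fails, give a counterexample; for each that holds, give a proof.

(→) If 90 ∣ s, write s = 90q. Since 90 = 10·9, s = 9·(10q), so 9 ∣ s; and since 90 = 9·10, s = 10·(9q), so 10 ∣ s.

(←) Suppose 9 ∣ s and 10 ∣ s. Any common multiple of 9 and 10 is a multiple of their lcm; here gcd(9, 10) = 1, so lcm(9, 10) = 9·10 = 90, so 90 ∣ s.

The biconditional holds.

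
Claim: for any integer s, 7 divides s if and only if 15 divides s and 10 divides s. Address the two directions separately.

(⇒) fails and (⇐) fails.

(⇒) This fails: take s = 7. Certainly 7 ∣ 7, but 15 ∤ 7.

(⇐) This fails: take s = 30. Both 15 ∣ 30 and 10 ∣ 30, yet 30 is not a multiple of 7 (since 30 = 4·7 + 2), so 7 ∤ 30.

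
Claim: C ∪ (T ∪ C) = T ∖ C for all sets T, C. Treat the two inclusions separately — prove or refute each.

Only the reverse inclusion holds.

Forward inclusion. This inclusion fails. Take T = ∅, C = {1}; then 1 ∈ C ∪ (T ∪ C) but 1 ∉ T ∖ C.

Reverse inclusion. Let x ∈ T ∖ C. Then x ∈ T and x ∉ C, from which x ∈ C ∪ (T ∪ C).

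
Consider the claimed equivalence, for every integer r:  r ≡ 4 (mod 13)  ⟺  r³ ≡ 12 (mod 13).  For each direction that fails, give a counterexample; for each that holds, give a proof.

Only the forward implication holds.

(→) Suppose r ≡ 4 (mod 13). Write r = 13j + 4. Then (13j + 4)³ = 2197j³ + 2028j² + 624j + 64 = 13(169j³ + 156j² + 48j + 4) + 12, so r³ ≡ 12 (mod 13).

(←) This fails: take r = 10. Then 10³ = 1000 ≡ 12 (mod 13), yet 10 ≡ 10 (mod 13), not 4.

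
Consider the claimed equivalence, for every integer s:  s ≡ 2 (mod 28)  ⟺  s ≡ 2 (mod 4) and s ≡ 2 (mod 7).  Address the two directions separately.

(→) Suppose s ≡ 2 (mod 28); write s = 28j + 2. Since 4 ∣ 28, reducing mod 4 gives s ≡ 2 (mod 4); since 7 ∣ 28, reducing mod 7 gives s ≡ 2 (mod 7).

(←) Conversely, if s ≡ 2 (mod 4) and s ≡ 2 (mod 7), then by the Chinese remainder theorem s ≡ 2 (mod 28). This is exactly s ≡ 2 (mod 28).

The biconditional holds.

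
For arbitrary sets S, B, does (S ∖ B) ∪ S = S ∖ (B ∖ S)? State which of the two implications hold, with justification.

Both inclusions hold; the sets are equal.

Forward inclusion. Let x ∈ (S ∖ B) ∪ S. Then either x ∈ S and x ∉ B; or x ∈ S ∩ B. In each case x ∈ S ∖ (B ∖ S), so (S ∖ B) ∪ S ⊆ S ∖ (B ∖ S).

Reverse inclusion. Let x ∈ S ∖ (B ∖ S). Then either x ∈ S and x ∉ B; or x ∈ S ∩ B. In each case x ∈ (S ∖ B) ∪ S, so S ∖ (B ∖ S) ⊆ (S ∖ B) ∪ S.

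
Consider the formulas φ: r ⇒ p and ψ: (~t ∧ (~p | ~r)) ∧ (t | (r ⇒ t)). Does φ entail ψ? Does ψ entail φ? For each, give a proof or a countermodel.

Forward direction. This fails. Under r = F, t = T, p = F, the left side is true but the right side is false.

Converse. Assume the antecedent. If r is true, the antecedent cannot hold. If r is false, r ⇒ p reduces to true regardless of the other variables. Either way r ⇒ p holds.

Only the converse holds.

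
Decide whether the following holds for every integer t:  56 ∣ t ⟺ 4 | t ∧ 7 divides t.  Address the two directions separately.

[⇒] If 56 ∣ t, write t = 56q. Since 56 = 14·4, t = 4·(14q), so 4 ∣ t; and since 56 = 8·7, t = 7·(8q), so 7 ∣ t.

[⇐] This fails: take t = 28. Both 4 ∣ 28 and 7 ∣ 28, yet 28 is not a multiple of 56 (since 28 = 0·56 + 28), so 56 ∤ 28.

Only the forward implication holds.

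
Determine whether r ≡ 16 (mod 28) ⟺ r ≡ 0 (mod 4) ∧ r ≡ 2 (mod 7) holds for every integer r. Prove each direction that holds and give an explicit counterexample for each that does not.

Forward direction. Suppose r ≡ 16 (mod 28); write r = 28j + 16. Since 4 ∣ 28, reducing mod 4 gives r ≡ 16 ≡ 0 (mod 4); since 7 ∣ 28, reducing mod 7 gives r ≡ 16 ≡ 2 (mod 7).

Converse. If r ≡ 0 (mod 4) and r ≡ 2 (mod 7), then by the Chinese remainder theorem r ≡ 16 (mod 28). This is exactly r ≡ 16 (mod 28).

The biconditional holds.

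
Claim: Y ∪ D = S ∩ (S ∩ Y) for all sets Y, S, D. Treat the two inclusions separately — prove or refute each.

Forward inclusion. This inclusion fails. Take Y = {1}, S = ∅, D = ∅; then 1 ∈ Y ∪ D but 1 ∉ S ∩ (S ∩ Y).

Reverse inclusion. Let x ∈ S ∩ (S ∩ Y). Then either x ∈ Y ∩ S and x ∉ D; or x ∈ Y ∩ S ∩ D. In each case x ∈ Y ∪ D, so S ∩ (S ∩ Y) ⊆ Y ∪ D.

(⊆) fails; (⊇) holds.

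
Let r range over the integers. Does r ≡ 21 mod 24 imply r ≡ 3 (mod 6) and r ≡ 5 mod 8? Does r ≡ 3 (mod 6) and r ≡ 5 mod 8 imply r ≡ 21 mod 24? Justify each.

Both directions hold.

[⇐] If r ≡ 3 (mod 6) and r ≡ 5 (mod 8), then by the Chinese remainder theorem r ≡ 21 (mod 24). This is exactly r ≡ 21 (mod 24).

[⇒] Suppose r ≡ 21 (mod 24); write r = 24j + 21. Since 6 ∣ 24, reducing mod 6 gives r ≡ 21 ≡ 3 (mod 6); since 8 ∣ 24, reducing mod 8 gives r ≡ 21 ≡ 5 (mod 8).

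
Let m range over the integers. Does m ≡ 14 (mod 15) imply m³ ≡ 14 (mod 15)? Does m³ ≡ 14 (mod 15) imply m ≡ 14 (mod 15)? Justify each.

(⟸) Suppose m³ ≡ 14 (mod 15). The only residue r in {0, …, 14} with r³ ≡ 14 (mod 15) is r = 14, so m ≡ 14 (mod 15).

(⟹) Suppose m ≡ 14 (mod 15). Write m = 15j + 14. Then (15j + 14)³ = 3375j³ + 9450j² + 8820j + 2744 = 15(225j³ + 630j² + 588j + 182) + 14, so m³ ≡ 14 (mod 15).

The biconditional holds.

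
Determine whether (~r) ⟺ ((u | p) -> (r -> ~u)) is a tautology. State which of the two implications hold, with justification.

(⇒) Assume the antecedent. If p is true, the antecedent forces (p = T, u = F, r = F) or (p = T, u = T, r = F), and (u | p) -> (r -> ~u) holds there. If p is false, the antecedent forces (p = F, u = F, r = F) or (p = F, u = T, r = F), and (u | p) -> (r -> ~u) holds there. Either way (u | p) -> (r -> ~u) holds.

(⇐) This fails. Under p = F, u = F, r = T, the left side is false but the right side is true.

(⇒) holds; (⇐) fails.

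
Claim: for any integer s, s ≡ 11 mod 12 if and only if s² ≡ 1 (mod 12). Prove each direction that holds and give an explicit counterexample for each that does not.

(⇒) holds; (⇐) fails.

(⟸) This fails: take s = 1. Then 1² = 1 ≡ 1 (mod 12), yet 1 ≡ 1 (mod 12), not 11.

(⟹) Suppose s ≡ 11 mod 12. Write s = 12j + 11. Then (12j + 11)² = 144j² + 264j + 121 = 12(12j² + 22j + 10) + 1, so s² ≡ 1 (mod 12).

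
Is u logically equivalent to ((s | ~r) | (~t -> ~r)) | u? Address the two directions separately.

Not equivalent: only (⇒) holds.

(←) This fails. Under t = F, u = F, r = F, s = F, the left side is false but the right side is true.

(→) Assume the antecedent. If u is true, ((s | ~r) | (~t -> ~r)) | u reduces to true regardless of the other variables. If u is false, the antecedent cannot hold. Either way ((s | ~r) | (~t -> ~r)) | u holds.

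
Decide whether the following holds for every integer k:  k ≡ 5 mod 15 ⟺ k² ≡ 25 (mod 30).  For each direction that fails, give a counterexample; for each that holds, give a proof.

Both directions fail.

(→) This fails: take k = 20. Then 20 ≡ 5 (mod 15), but 20² = 400 ≡ 10 (mod 30), not 25.

(←) This fails: take k = 25. Then 25² = 625 ≡ 25 (mod 30), yet 25 ≡ 10 (mod 15), not 5.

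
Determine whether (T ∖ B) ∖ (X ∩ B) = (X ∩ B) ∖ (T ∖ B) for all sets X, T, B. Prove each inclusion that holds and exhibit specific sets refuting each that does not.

Both inclusions fail.

(⊆) This inclusion fails. Take X = ∅, T = {1}, B = ∅; then 1 ∈ (T ∖ B) ∖ (X ∩ B) but 1 ∉ (X ∩ B) ∖ (T ∖ B).

(⊇) This inclusion fails. Take X = {1}, T = ∅, B = {1}; then 1 ∈ (X ∩ B) ∖ (T ∖ B) but 1 ∉ (T ∖ B) ∖ (X ∩ B).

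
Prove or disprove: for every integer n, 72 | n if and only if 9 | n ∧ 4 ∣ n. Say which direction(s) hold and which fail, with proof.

Forward direction. If 72 ∣ n, write n = 72q. Since 72 = 8·9, n = 9·(8q), so 9 ∣ n; and since 72 = 18·4, n = 4·(18q), so 4 ∣ n.

Converse. This fails: take n = 36. Both 9 ∣ 36 and 4 ∣ 36, yet 36 is not a multiple of 72 (since 36 = 0·72 + 36), so 72 ∤ 36.

Only the forward implication holds.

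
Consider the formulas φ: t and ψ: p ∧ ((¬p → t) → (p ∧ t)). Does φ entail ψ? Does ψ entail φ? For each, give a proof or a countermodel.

(⇐) Assume the antecedent. If t is true, t reduces to true regardless of the other variables. If t is false, the antecedent cannot hold. Either way t holds.

(⇒) This fails. Under t = T, p = F, the left side is true but the right side is false.

The forward direction fails; the converse holds.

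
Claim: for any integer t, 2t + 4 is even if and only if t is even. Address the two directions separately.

[⇒] This fails: take t = 3. Then 2t + 4 = 10, which is even, yet t = 3 is odd, not even.

[⇐] Suppose t is even. Since 2 is even, 2t is even for every t, so 2t + 4 has the same parity as 4, which is even. Hence 2t + 4 is even.

Only the converse holds.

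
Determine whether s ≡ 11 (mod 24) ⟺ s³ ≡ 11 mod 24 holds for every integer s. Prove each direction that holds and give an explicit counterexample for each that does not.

(⟹) Suppose s ≡ 11 (mod 24). Write s = 24j + 11. Then (24j + 11)³ = 13824j³ + 19008j² + 8712j + 1331 = 24(576j³ + 792j² + 363j + 55) + 11, so s³ ≡ 11 (mod 24).

(⟸) Conversely, suppose s³ ≡ 11 (mod 24). The only residue r in {0, …, 23} with r³ ≡ 11 (mod 24) is r = 11, so s ≡ 11 (mod 24).

Both implications hold.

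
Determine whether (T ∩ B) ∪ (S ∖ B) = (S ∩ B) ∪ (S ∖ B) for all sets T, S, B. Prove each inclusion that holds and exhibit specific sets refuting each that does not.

(⟹) This inclusion fails. Take T = {1}, S = ∅, B = {1}; then 1 ∈ (T ∩ B) ∪ (S ∖ B) but 1 ∉ (S ∩ B) ∪ (S ∖ B).

(⟸) This inclusion fails. Take T = ∅, S = {1}, B = {1}; then 1 ∈ (S ∩ B) ∪ (S ∖ B) but 1 ∉ (T ∩ B) ∪ (S ∖ B).

Both inclusions fail.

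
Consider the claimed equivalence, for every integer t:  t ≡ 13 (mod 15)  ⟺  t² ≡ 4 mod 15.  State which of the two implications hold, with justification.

Not equivalent: only (⇒) holds.

(→) Suppose t ≡ 13 (mod 15). Write t = 15j + 13. Then (15j + 13)² = 225j² + 390j + 169 = 15(15j² + 26j + 11) + 4, so t² ≡ 4 (mod 15).

(←) This fails: take t = 2. Then 2² = 4 ≡ 4 (mod 15), yet 2 ≡ 2 (mod 15), not 13.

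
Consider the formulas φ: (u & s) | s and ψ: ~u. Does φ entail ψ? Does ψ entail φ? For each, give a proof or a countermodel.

[⇒] This fails. Under s = T, u = T, the left side is true but the right side is false.

[⇐] This fails. Under s = F, u = F, the left side is false but the right side is true.

Both directions fail.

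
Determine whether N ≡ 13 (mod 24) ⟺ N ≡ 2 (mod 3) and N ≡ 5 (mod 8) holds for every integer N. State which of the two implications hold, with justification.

(→) This fails: N = 13 gives 13 ≡ 13 (mod 24) but 13 ≡ 1 (mod 3), so the conjunction on the right does not hold.

(←) This fails: N = 5 satisfies both congruences on the right (5 ≡ 2 mod 3 and 5 ≡ 5 mod 8) yet 5 ≡ 5 (mod 24), not 13.

Neither implication holds.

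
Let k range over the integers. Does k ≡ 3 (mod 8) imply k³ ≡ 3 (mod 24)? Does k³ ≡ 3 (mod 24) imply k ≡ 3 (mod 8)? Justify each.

The forward direction fails; the converse holds.

(→) This fails: take k = 11. Then 11 ≡ 3 (mod 8), but 11³ = 1331 ≡ 11 (mod 24), not 3.

(←) Conversely, the residues r modulo 24 with r³ ≡ 3 (mod 24) are exactly {3}, and each is ≡ 3 (mod 8).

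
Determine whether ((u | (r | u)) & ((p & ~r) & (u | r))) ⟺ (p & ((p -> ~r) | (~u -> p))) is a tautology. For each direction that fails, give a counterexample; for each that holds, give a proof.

(→) Assume the antecedent. If u is true, the antecedent forces (u = T, p = T, r = F), and p & ((p -> ~r) | (~u -> p)) holds there. If u is false, the antecedent cannot hold. Either way p & ((p -> ~r) | (~u -> p)) holds.

(←) This fails. Under u = F, p = T, r = F, the left side is false but the right side is true.

The forward direction holds; the converse fails.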